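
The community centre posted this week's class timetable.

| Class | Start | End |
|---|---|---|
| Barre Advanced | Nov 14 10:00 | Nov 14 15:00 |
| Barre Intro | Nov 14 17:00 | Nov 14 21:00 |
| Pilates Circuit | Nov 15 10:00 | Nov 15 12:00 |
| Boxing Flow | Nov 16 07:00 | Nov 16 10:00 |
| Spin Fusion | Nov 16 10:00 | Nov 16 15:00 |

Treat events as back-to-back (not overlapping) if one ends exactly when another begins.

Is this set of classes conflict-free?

Yes

Sorted by start: Barre Advanced, Barre Intro, Pilates Circuit, Boxing Flow, Spin Fusion.
Barre Intro starts after Barre Advanced ends, so Barre Advanced has no further overlaps.
Pilates Circuit starts after Barre Intro ends, so Barre Intro has no further overlaps.
Boxing Flow starts after Pilates Circuit ends, so Pilates Circuit has no further overlaps.
Spin Fusion starts exactly when Boxing Flow ends (back-to-back, no overlap).
Every pair is clear; the schedule has no overlaps.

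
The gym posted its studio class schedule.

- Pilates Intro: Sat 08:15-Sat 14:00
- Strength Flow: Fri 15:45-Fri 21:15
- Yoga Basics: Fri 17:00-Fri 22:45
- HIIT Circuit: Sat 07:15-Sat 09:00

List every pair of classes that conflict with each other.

Sorted by start: Strength Flow, Yoga Basics, HIIT Circuit, Pilates Intro.
Yoga Basics starts before Strength Flow ends → Strength Flow and Yoga Basics overlap.
HIIT Circuit starts after Strength Flow ends, so nothing later overlaps Strength Flow either.
HIIT Circuit starts after Yoga Basics ends, so nothing later overlaps Yoga Basics either.
Pilates Intro starts before HIIT Circuit ends → HIIT Circuit and Pilates Intro overlap.

HIIT Circuit & Pilates Intro, Strength Flow & Yoga Basics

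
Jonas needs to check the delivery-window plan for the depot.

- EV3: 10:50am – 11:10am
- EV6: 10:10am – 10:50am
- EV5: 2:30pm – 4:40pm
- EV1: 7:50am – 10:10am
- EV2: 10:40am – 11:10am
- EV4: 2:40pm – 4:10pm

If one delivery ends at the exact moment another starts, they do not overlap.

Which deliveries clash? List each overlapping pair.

Sorted by start: EV1, EV6, EV2, EV3, EV5, EV4.
EV6 starts exactly when EV1 ends (back-to-back, no overlap); EV1 is clear from here.
EV2 starts before EV6 ends → EV6 and EV2 overlap.
EV3 starts exactly when EV6 ends (back-to-back, no overlap); EV6 is clear from here.
EV3 starts before EV2 ends → EV2 and EV3 overlap.
EV5 starts after EV2 ends; EV2 is clear from here.
EV5 starts after EV3 ends; EV3 is clear from here.
EV4 starts before EV5 ends → EV5 and EV4 overlap.

EV2 & EV3, EV2 & EV6, EV4 & EV5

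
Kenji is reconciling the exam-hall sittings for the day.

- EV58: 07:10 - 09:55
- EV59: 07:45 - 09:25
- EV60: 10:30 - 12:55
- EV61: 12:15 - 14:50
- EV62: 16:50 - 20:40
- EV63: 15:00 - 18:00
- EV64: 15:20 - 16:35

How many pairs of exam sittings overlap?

Sorted by start: EV58, EV59, EV60, EV61, EV63, EV64, EV62.
EV59 starts before EV58 ends → EV58 and EV59 overlap.
EV60 starts after EV58 ends — done with EV58.
EV60 starts after EV59 ends — done with EV59.
EV61 starts before EV60 ends → EV60 and EV61 overlap.
EV63 starts after EV60 ends — done with EV60.
EV63 starts after EV61 ends — done with EV61.
EV64 starts before EV63 ends → EV63 and EV64 overlap.
EV62 starts before EV63 ends → EV63 and EV62 overlap.
EV62 starts after EV64 ends.
Overlapping pairs: EV58 & EV59, EV60 & EV61, EV62 & EV63, EV63 & EV64 — 4 in total.

4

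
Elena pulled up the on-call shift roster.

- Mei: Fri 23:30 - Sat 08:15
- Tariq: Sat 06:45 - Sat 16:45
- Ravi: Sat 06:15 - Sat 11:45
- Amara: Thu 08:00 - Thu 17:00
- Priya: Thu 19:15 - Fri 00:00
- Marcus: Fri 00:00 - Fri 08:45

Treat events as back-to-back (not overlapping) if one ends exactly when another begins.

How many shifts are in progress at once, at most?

Sort all start/end points and keep a running count:
Thu 08:00 start Amara → 1
Thu 17:00 end Amara → 0
Thu 19:15 start Priya → 1
Fri 00:00 end Priya → 0
Fri 00:00 start Marcus → 1
Fri 08:45 end Marcus → 0
Fri 23:30 start Mei → 1
Sat 06:15 start Ravi → 2
Sat 06:45 start Tariq → 3
Sat 08:15 end Mei → 2
Sat 11:45 end Ravi → 1
Sat 16:45 end Tariq → 0
Peak is 3, at Sat 06:45 (Mei, Ravi, Tariq).

3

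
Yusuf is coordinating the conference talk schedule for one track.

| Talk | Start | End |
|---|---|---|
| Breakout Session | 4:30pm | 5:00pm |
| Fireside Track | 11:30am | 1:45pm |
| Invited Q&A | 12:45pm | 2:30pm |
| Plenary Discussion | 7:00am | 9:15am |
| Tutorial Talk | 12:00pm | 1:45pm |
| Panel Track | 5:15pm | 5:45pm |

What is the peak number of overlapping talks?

Sort all start/end points and keep a running count:
7:00am start Plenary Discussion → 1
9:15am end Plenary Discussion → 0
11:30am start Fireside Track → 1
12:00pm start Tutorial Talk → 2
12:45pm start Invited Q&A → 3
1:45pm end Fireside Track → 2
1:45pm end Tutorial Talk → 1
2:30pm end Invited Q&A → 0
4:30pm start Breakout Session → 1
5:00pm end Breakout Session → 0
5:15pm start Panel Track → 1
5:45pm end Panel Track → 0
Peak is 3, at 12:45pm (Fireside Track, Invited Q&A, Tutorial Talk).

3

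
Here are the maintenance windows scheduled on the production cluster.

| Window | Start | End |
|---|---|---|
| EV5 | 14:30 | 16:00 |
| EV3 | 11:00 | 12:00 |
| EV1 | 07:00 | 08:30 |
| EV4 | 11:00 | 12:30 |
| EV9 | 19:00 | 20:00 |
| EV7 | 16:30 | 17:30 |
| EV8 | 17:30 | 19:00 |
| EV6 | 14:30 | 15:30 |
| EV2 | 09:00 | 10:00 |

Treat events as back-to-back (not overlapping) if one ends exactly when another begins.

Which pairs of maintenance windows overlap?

EV3 & EV4, EV5 & EV6

Sorted by start: EV1, EV2, EV3, EV4, EV5, EV6, EV7, EV8, EV9.
EV2 starts after EV1 ends — done with EV1.
EV3 starts after EV2 ends — done with EV2.
EV4 starts before EV3 ends → EV3 and EV4 overlap.
EV5 starts after EV3 ends — done with EV3.
EV5 starts after EV4 ends — done with EV4.
EV6 starts before EV5 ends → EV5 and EV6 overlap.
EV7 starts after EV5 ends — done with EV5.
EV7 starts after EV6 ends — done with EV6.
EV8 starts exactly when EV7 ends (back-to-back, no overlap) — done with EV7.
EV9 starts exactly when EV8 ends (back-to-back, no overlap).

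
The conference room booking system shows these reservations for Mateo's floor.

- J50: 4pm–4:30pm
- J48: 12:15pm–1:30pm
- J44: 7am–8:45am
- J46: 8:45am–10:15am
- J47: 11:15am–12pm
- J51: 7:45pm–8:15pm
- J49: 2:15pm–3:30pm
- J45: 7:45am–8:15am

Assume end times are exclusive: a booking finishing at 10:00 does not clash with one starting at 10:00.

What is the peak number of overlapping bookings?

Sort all start/end points and keep a running count:
7am start J44 → 1
7:45am start J45 → 2
8:15am end J45 → 1
8:45am end J44 → 0
8:45am start J46 → 1
10:15am end J46 → 0
11:15am start J47 → 1
12pm end J47 → 0
12:15pm start J48 → 1
1:30pm end J48 → 0
2:15pm start J49 → 1
3:30pm end J49 → 0
4pm start J50 → 1
4:30pm end J50 → 0
7:45pm start J51 → 1
8:15pm end J51 → 0
Peak is 2, at 7:45am (J44, J45).

2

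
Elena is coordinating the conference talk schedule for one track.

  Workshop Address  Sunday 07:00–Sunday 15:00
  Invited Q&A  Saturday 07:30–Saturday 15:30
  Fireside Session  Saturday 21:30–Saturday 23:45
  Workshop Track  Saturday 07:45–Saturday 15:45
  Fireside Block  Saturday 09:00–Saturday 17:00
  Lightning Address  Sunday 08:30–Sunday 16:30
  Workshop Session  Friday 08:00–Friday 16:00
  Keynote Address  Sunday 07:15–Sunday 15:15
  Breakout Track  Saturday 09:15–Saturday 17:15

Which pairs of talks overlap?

Check each pair: they overlap iff neither finishes before the other starts.
Sorted by start: Workshop Session, Invited Q&A, Workshop Track, Fireside Block, Breakout Track, Fireside Session, Workshop Address, Keynote Address, Lightning Address.
Invited Q&A starts after Workshop Session ends, so Workshop Session has no further overlaps.
Workshop Track starts before Invited Q&A ends → Invited Q&A and Workshop Track overlap.
Fireside Block starts before Invited Q&A ends → Invited Q&A and Fireside Block overlap.
Breakout Track starts before Invited Q&A ends → Invited Q&A and Breakout Track overlap.
Fireside Session starts after Invited Q&A ends, so Invited Q&A has no further overlaps.
Fireside Block starts before Workshop Track ends → Workshop Track and Fireside Block overlap.
Breakout Track starts before Workshop Track ends → Workshop Track and Breakout Track overlap.
Fireside Session starts after Workshop Track ends, so Workshop Track has no further overlaps.
Breakout Track starts before Fireside Block ends → Fireside Block and Breakout Track overlap.
Fireside Session starts after Fireside Block ends, so Fireside Block has no further overlaps.
Fireside Session starts after Breakout Track ends, so Breakout Track has no further overlaps.
Workshop Address starts after Fireside Session ends, so Fireside Session has no further overlaps.
Keynote Address starts before Workshop Address ends → Workshop Address and Keynote Address overlap.
Lightning Address starts before Workshop Address ends → Workshop Address and Lightning Address overlap.
Lightning Address starts before Keynote Address ends → Keynote Address and Lightning Address overlap.

Breakout Track & Fireside Block, Breakout Track & Invited Q&A, Breakout Track & Workshop Track, Fireside Block & Invited Q&A, Fireside Block & Workshop Track, Invited Q&A & Workshop Track, Keynote Address & Lightning Address, Keynote Address & Workshop Address, Lightning Address & Workshop Address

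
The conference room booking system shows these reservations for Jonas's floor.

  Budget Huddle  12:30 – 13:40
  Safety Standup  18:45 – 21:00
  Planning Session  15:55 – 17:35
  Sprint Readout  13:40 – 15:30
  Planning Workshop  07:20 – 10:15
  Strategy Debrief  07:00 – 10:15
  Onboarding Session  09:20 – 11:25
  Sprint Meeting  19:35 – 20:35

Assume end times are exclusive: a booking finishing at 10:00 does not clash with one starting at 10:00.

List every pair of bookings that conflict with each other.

Onboarding Session & Planning Workshop, Onboarding Session & Strategy Debrief, Planning Workshop & Strategy Debrief, Safety Standup & Sprint Meeting

Sorted by start: Strategy Debrief, Planning Workshop, Onboarding Session, Budget Huddle, Sprint Readout, Planning Session, Safety Standup, Sprint Meeting.
Planning Workshop starts before Strategy Debrief ends → Strategy Debrief and Planning Workshop overlap.
Onboarding Session starts before Strategy Debrief ends → Strategy Debrief and Onboarding Session overlap.
Budget Huddle starts after Strategy Debrief ends, so Strategy Debrief has no further overlaps.
Onboarding Session starts before Planning Workshop ends → Planning Workshop and Onboarding Session overlap.
Budget Huddle starts after Planning Workshop ends, so Planning Workshop has no further overlaps.
Budget Huddle starts after Onboarding Session ends, so Onboarding Session has no further overlaps.
Sprint Readout starts exactly when Budget Huddle ends (back-to-back, no overlap), so Budget Huddle has no further overlaps.
Planning Session starts after Sprint Readout ends, so Sprint Readout has no further overlaps.
Safety Standup starts after Planning Session ends, so Planning Session has no further overlaps.
Sprint Meeting starts before Safety Standup ends → Safety Standup and Sprint Meeting overlap.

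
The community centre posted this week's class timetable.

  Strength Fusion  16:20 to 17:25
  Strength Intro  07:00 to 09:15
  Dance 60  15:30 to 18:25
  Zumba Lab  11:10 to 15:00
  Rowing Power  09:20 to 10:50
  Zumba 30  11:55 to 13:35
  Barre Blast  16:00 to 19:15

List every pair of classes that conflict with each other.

Sorted by start: Strength Intro, Rowing Power, Zumba Lab, Zumba 30, Dance 60, Barre Blast, Strength Fusion.
Rowing Power starts after Strength Intro ends, so nothing later overlaps Strength Intro either.
Zumba Lab starts after Rowing Power ends, so nothing later overlaps Rowing Power either.
Zumba 30 starts before Zumba Lab ends → Zumba Lab and Zumba 30 overlap.
Dance 60 starts after Zumba Lab ends, so nothing later overlaps Zumba Lab either.
Dance 60 starts after Zumba 30 ends, so nothing later overlaps Zumba 30 either.
Barre Blast starts before Dance 60 ends → Dance 60 and Barre Blast overlap.
Strength Fusion starts before Dance 60 ends → Dance 60 and Strength Fusion overlap.
Strength Fusion starts before Barre Blast ends → Barre Blast and Strength Fusion overlap.

Barre Blast & Dance 60, Barre Blast & Strength Fusion, Dance 60 & Strength Fusion, Zumba 30 & Zumba Lab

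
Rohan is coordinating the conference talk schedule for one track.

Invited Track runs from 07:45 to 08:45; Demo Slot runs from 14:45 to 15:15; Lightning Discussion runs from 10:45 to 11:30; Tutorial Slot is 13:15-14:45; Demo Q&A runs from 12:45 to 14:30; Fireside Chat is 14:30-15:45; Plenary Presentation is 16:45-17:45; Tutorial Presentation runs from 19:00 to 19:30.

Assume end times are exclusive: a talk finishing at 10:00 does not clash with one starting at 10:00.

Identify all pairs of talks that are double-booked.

Sorted by start: Invited Track, Lightning Discussion, Demo Q&A, Tutorial Slot, Fireside Chat, Demo Slot, Plenary Presentation, Tutorial Presentation.
Lightning Discussion starts after Invited Track ends, so nothing later overlaps Invited Track either.
Demo Q&A starts after Lightning Discussion ends, so nothing later overlaps Lightning Discussion either.
Tutorial Slot starts before Demo Q&A ends → Demo Q&A and Tutorial Slot overlap.
Fireside Chat starts exactly when Demo Q&A ends (back-to-back, no overlap), so nothing later overlaps Demo Q&A either.
Fireside Chat starts before Tutorial Slot ends → Tutorial Slot and Fireside Chat overlap.
Demo Slot starts exactly when Tutorial Slot ends (back-to-back, no overlap), so nothing later overlaps Tutorial Slot either.
Demo Slot starts before Fireside Chat ends → Fireside Chat and Demo Slot overlap.
Plenary Presentation starts after Fireside Chat ends, so nothing later overlaps Fireside Chat either.
Plenary Presentation starts after Demo Slot ends, so nothing later overlaps Demo Slot either.
Tutorial Presentation starts after Plenary Presentation ends.

Demo Q&A & Tutorial Slot, Demo Slot & Fireside Chat, Fireside Chat & Tutorial Slot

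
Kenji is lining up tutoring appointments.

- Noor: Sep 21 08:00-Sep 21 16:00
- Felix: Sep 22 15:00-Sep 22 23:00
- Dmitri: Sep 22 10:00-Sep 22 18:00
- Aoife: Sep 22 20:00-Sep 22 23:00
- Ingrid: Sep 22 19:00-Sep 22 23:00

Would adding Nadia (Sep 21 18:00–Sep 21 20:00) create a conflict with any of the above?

Noor: ends Sep 21 16:00 at or before Nadia starts Sep 21 18:00 → clear.
Dmitri: starts Sep 22 10:00 at or after Nadia ends Sep 21 20:00 → clear.
Felix: starts Sep 22 15:00 at or after Nadia ends Sep 21 20:00 → clear.
Ingrid: starts Sep 22 19:00 at or after Nadia ends Sep 21 20:00 → clear.
Aoife: starts Sep 22 20:00 at or after Nadia ends Sep 21 20:00 → clear.

No — it doesn't clash with anything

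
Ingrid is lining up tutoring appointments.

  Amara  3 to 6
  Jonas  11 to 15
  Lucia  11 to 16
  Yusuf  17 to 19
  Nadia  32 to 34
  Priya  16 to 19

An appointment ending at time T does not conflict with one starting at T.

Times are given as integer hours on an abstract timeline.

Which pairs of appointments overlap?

Sorted by start: Amara, Jonas, Lucia, Priya, Yusuf, Nadia.
Jonas starts after Amara ends — done with Amara.
Lucia starts before Jonas ends → Jonas and Lucia overlap.
Priya starts after Jonas ends — done with Jonas.
Priya starts exactly when Lucia ends (back-to-back, no overlap) — done with Lucia.
Yusuf starts before Priya ends → Priya and Yusuf overlap.
Nadia starts after Priya ends.
Nadia starts after Yusuf ends.

Jonas & Lucia, Priya & Yusuf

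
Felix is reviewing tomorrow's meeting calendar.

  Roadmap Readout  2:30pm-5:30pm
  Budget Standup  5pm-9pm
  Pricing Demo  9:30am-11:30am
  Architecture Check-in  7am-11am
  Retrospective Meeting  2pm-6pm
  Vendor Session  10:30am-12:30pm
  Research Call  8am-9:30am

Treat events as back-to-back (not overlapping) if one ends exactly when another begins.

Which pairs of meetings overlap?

Two intervals overlap when each starts before the other ends.
Sorted by start: Architecture Check-in, Research Call, Pricing Demo, Vendor Session, Retrospective Meeting, Roadmap Readout, Budget Standup.
Research Call starts before Architecture Check-in ends → Architecture Check-in and Research Call overlap.
Pricing Demo starts before Architecture Check-in ends → Architecture Check-in and Pricing Demo overlap.
Vendor Session starts before Architecture Check-in ends → Architecture Check-in and Vendor Session overlap.
Retrospective Meeting starts after Architecture Check-in ends; Architecture Check-in is clear from here.
Pricing Demo starts exactly when Research Call ends (back-to-back, no overlap); Research Call is clear from here.
Vendor Session starts before Pricing Demo ends → Pricing Demo and Vendor Session overlap.
Retrospective Meeting starts after Pricing Demo ends; Pricing Demo is clear from here.
Retrospective Meeting starts after Vendor Session ends; Vendor Session is clear from here.
Roadmap Readout starts before Retrospective Meeting ends → Retrospective Meeting and Roadmap Readout overlap.
Budget Standup starts before Retrospective Meeting ends → Retrospective Meeting and Budget Standup overlap.
Budget Standup starts before Roadmap Readout ends → Roadmap Readout and Budget Standup overlap.

Architecture Check-in & Pricing Demo, Architecture Check-in & Research Call, Architecture Check-in & Vendor Session, Budget Standup & Retrospective Meeting, Budget Standup & Roadmap Readout, Pricing Demo & Vendor Session, Retrospective Meeting & Roadmap Readout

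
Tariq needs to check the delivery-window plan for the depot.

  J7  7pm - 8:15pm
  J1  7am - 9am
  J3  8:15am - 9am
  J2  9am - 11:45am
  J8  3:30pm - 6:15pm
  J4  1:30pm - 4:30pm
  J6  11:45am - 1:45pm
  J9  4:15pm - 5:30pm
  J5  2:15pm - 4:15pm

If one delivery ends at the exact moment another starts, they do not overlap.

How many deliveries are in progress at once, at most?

Sort all start/end points and keep a running count:
7am start J1 → 1
8:15am start J3 → 2
9am end J1 → 1
9am end J3 → 0
9am start J2 → 1
11:45am end J2 → 0
11:45am start J6 → 1
1:30pm start J4 → 2
1:45pm end J6 → 1
2:15pm start J5 → 2
3:30pm start J8 → 3
4:15pm end J5 → 2
4:15pm start J9 → 3
4:30pm end J4 → 2
5:30pm end J9 → 1
6:15pm end J8 → 0
7pm start J7 → 1
8:15pm end J7 → 0
Peak is 3, at 3:30pm (J4, J5, J8).

3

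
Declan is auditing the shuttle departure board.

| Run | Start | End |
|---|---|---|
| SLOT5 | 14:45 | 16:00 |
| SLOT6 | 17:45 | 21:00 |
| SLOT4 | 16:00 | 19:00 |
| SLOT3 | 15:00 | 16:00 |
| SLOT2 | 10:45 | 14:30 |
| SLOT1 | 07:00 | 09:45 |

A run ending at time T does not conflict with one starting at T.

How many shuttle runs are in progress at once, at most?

2

Walk through starts and ends in time order (an end at T is processed before a start at T):
07:00 start SLOT1 → 1
09:45 end SLOT1 → 0
10:45 start SLOT2 → 1
14:30 end SLOT2 → 0
14:45 start SLOT5 → 1
15:00 start SLOT3 → 2
16:00 end SLOT3 → 1
16:00 end SLOT5 → 0
16:00 start SLOT4 → 1
17:45 start SLOT6 → 2
19:00 end SLOT4 → 1
21:00 end SLOT6 → 0
Peak is 2, at 15:00 (SLOT3, SLOT5).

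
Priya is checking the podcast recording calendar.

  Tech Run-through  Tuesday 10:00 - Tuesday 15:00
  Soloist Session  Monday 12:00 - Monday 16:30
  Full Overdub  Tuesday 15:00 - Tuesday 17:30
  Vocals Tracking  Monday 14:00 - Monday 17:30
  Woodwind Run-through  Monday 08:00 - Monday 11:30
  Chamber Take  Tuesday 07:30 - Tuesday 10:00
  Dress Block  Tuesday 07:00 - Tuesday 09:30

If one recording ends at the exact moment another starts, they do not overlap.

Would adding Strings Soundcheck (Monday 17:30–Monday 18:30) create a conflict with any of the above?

No — it doesn't clash with anything

Woodwind Run-through: ends Monday 11:30 at or before Strings Soundcheck starts Monday 17:30 → clear.
Soloist Session: ends Monday 16:30 at or before Strings Soundcheck starts Monday 17:30 → clear.
Vocals Tracking: ends Monday 17:30 at or before Strings Soundcheck starts Monday 17:30 → clear.
Dress Block: starts Tuesday 07:00 at or after Strings Soundcheck ends Monday 18:30 → clear.
Chamber Take: starts Tuesday 07:30 at or after Strings Soundcheck ends Monday 18:30 → clear.
Tech Run-through: starts Tuesday 10:00 at or after Strings Soundcheck ends Monday 18:30 → clear.
Full Overdub: starts Tuesday 15:00 at or after Strings Soundcheck ends Monday 18:30 → clear.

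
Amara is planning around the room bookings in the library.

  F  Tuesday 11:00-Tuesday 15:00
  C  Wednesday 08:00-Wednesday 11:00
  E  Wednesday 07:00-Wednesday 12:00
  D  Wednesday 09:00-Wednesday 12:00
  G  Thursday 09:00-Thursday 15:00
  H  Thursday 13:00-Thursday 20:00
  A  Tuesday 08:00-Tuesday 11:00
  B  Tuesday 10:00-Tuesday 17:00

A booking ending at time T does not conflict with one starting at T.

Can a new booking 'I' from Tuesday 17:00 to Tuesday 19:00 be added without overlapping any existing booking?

A: ends Tuesday 11:00 at or before I starts Tuesday 17:00 → clear.
B: ends Tuesday 17:00 at or before I starts Tuesday 17:00 → clear.
F: ends Tuesday 15:00 at or before I starts Tuesday 17:00 → clear.
E: starts Wednesday 07:00 at or after I ends Tuesday 19:00 → clear.
C: starts Wednesday 08:00 at or after I ends Tuesday 19:00 → clear.
D: starts Wednesday 09:00 at or after I ends Tuesday 19:00 → clear.
G: starts Thursday 09:00 at or after I ends Tuesday 19:00 → clear.
H: starts Thursday 13:00 at or after I ends Tuesday 19:00 → clear.

Yes — the slot is free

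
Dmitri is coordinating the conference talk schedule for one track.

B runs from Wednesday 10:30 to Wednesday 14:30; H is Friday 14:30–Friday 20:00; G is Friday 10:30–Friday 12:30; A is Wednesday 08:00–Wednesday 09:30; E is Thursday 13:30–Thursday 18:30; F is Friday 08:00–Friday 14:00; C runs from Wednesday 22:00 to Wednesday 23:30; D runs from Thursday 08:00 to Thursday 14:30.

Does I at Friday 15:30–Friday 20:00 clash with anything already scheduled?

A: ends Wednesday 09:30 at or before I starts Friday 15:30 → clear.
B: ends Wednesday 14:30 at or before I starts Friday 15:30 → clear.
C: ends Wednesday 23:30 at or before I starts Friday 15:30 → clear.
D: ends Thursday 14:30 at or before I starts Friday 15:30 → clear.
E: ends Thursday 18:30 at or before I starts Friday 15:30 → clear.
F: ends Friday 14:00 at or before I starts Friday 15:30 → clear.
G: ends Friday 12:30 at or before I starts Friday 15:30 → clear.
H: starts Friday 14:30 before I ends Friday 20:00, and ends Friday 20:00 after I starts Friday 15:30 → overlap.
I overlaps H.

Yes — it overlaps H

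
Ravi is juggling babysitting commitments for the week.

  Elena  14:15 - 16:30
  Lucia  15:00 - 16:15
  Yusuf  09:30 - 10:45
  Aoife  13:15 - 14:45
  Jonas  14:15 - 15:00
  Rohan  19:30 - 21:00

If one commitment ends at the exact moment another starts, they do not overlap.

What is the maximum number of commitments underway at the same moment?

3

Sort all start/end points and keep a running count:
09:30 start Yusuf → 1
10:45 end Yusuf → 0
13:15 start Aoife → 1
14:15 start Elena → 2
14:15 start Jonas → 3
14:45 end Aoife → 2
15:00 end Jonas → 1
15:00 start Lucia → 2
16:15 end Lucia → 1
16:30 end Elena → 0
19:30 start Rohan → 1
21:00 end Rohan → 0
Peak is 3, at 14:15 (Aoife, Elena, Jonas).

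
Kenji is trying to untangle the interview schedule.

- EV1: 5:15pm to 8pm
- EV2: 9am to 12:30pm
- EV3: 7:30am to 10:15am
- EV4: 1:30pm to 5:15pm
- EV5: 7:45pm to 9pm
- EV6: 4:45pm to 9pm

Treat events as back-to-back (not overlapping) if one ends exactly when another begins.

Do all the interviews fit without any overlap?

No

Sorted by start: EV3, EV2, EV4, EV6, EV1, EV5.
EV2 starts before EV3 ends → EV3 and EV2 overlap.
That's a conflict, so the schedule is not conflict-free.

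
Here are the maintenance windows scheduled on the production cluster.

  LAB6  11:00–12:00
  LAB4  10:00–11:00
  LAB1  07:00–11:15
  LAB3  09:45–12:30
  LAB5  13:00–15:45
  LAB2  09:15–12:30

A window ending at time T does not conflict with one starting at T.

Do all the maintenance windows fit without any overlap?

Sorted by start: LAB1, LAB2, LAB3, LAB4, LAB6, LAB5.
LAB2 starts before LAB1 ends → LAB1 and LAB2 overlap.
That's a conflict, so the schedule is not conflict-free.

No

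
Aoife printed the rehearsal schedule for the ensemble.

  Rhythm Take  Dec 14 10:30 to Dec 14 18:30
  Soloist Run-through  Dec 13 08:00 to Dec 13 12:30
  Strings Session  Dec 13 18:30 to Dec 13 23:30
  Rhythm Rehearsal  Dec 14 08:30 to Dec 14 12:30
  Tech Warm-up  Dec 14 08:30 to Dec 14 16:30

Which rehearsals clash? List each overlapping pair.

Sorted by start: Soloist Run-through, Strings Session, Tech Warm-up, Rhythm Rehearsal, Rhythm Take.
Strings Session starts after Soloist Run-through ends; Soloist Run-through is clear from here.
Tech Warm-up starts after Strings Session ends; Strings Session is clear from here.
Rhythm Rehearsal starts before Tech Warm-up ends → Tech Warm-up and Rhythm Rehearsal overlap.
Rhythm Take starts before Tech Warm-up ends → Tech Warm-up and Rhythm Take overlap.
Rhythm Take starts before Rhythm Rehearsal ends → Rhythm Rehearsal and Rhythm Take overlap.

Rhythm Rehearsal & Rhythm Take, Rhythm Rehearsal & Tech Warm-up, Rhythm Take & Tech Warm-up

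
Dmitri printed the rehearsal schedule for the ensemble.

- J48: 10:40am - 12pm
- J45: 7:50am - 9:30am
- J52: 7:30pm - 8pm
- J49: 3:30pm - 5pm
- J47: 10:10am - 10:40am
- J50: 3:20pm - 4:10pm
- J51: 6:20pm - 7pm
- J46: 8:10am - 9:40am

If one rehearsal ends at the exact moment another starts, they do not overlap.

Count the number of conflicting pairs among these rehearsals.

Check each pair: they overlap iff neither finishes before the other starts.
Sorted by start: J45, J46, J47, J48, J50, J49, J51, J52.
J46 starts before J45 ends → J45 and J46 overlap.
J47 starts after J45 ends, so J45 has no further overlaps.
J47 starts after J46 ends, so J46 has no further overlaps.
J48 starts exactly when J47 ends (back-to-back, no overlap), so J47 has no further overlaps.
J50 starts after J48 ends, so J48 has no further overlaps.
J49 starts before J50 ends → J50 and J49 overlap.
J51 starts after J50 ends, so J50 has no further overlaps.
J51 starts after J49 ends, so J49 has no further overlaps.
J52 starts after J51 ends.
Overlapping pairs: J45 & J46, J49 & J50 — 2 in total.

2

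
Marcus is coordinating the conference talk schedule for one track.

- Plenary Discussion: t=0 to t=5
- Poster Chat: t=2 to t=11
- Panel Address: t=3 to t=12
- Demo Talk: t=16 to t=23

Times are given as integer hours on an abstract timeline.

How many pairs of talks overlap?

Sorted by start: Plenary Discussion, Poster Chat, Panel Address, Demo Talk.
Poster Chat starts before Plenary Discussion ends → Plenary Discussion and Poster Chat overlap.
Panel Address starts before Plenary Discussion ends → Plenary Discussion and Panel Address overlap.
Demo Talk starts after Plenary Discussion ends.
Panel Address starts before Poster Chat ends → Poster Chat and Panel Address overlap.
Demo Talk starts after Poster Chat ends.
Demo Talk starts after Panel Address ends.
Overlapping pairs: Panel Address & Plenary Discussion, Panel Address & Poster Chat, Plenary Discussion & Poster Chat — 3 in total.

3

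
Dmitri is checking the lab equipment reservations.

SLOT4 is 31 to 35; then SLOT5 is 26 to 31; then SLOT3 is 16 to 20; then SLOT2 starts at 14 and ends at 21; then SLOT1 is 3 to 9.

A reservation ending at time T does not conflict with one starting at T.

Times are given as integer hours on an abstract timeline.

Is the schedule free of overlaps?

No

Check each pair: they overlap iff neither finishes before the other starts.
Sorted by start: SLOT1, SLOT2, SLOT3, SLOT5, SLOT4.
SLOT2 starts after SLOT1 ends — done with SLOT1.
SLOT3 starts before SLOT2 ends → SLOT2 and SLOT3 overlap.
That's a conflict, so the schedule is not conflict-free.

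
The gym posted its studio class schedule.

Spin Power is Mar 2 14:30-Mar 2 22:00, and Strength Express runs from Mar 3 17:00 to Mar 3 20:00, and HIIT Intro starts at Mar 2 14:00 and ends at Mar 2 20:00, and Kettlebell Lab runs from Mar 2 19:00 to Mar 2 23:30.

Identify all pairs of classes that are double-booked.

Two intervals overlap when each starts before the other ends.
Sorted by start: HIIT Intro, Spin Power, Kettlebell Lab, Strength Express.
Spin Power starts before HIIT Intro ends → HIIT Intro and Spin Power overlap.
Kettlebell Lab starts before HIIT Intro ends → HIIT Intro and Kettlebell Lab overlap.
Strength Express starts after HIIT Intro ends.
Kettlebell Lab starts before Spin Power ends → Spin Power and Kettlebell Lab overlap.
Strength Express starts after Spin Power ends.
Strength Express starts after Kettlebell Lab ends.

HIIT Intro & Kettlebell Lab, HIIT Intro & Spin Power, Kettlebell Lab & Spin Power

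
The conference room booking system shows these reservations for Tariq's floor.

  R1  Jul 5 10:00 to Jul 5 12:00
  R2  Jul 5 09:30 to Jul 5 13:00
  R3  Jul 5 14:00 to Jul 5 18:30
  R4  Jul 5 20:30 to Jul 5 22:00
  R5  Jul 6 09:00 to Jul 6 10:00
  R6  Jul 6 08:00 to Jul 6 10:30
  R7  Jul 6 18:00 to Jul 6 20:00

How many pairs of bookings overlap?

Sorted by start: R2, R1, R3, R4, R6, R5, R7.
R1 starts before R2 ends → R2 and R1 overlap.
R3 starts after R2 ends, so R2 has no further overlaps.
R3 starts after R1 ends, so R1 has no further overlaps.
R4 starts after R3 ends, so R3 has no further overlaps.
R6 starts after R4 ends, so R4 has no further overlaps.
R5 starts before R6 ends → R6 and R5 overlap.
R7 starts after R6 ends.
R7 starts after R5 ends.
Overlapping pairs: R1 & R2, R5 & R6 — 2 in total.

2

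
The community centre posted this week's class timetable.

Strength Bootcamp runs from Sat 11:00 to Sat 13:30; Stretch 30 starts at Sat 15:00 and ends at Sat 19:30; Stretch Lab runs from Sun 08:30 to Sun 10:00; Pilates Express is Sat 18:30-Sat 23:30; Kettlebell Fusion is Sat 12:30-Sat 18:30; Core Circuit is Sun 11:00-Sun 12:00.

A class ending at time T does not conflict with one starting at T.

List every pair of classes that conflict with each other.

Kettlebell Fusion & Strength Bootcamp, Kettlebell Fusion & Stretch 30, Pilates Express & Stretch 30

Two intervals overlap when each starts before the other ends.
Sorted by start: Strength Bootcamp, Kettlebell Fusion, Stretch 30, Pilates Express, Stretch Lab, Core Circuit.
Kettlebell Fusion starts before Strength Bootcamp ends → Strength Bootcamp and Kettlebell Fusion overlap.
Stretch 30 starts after Strength Bootcamp ends — done with Strength Bootcamp.
Stretch 30 starts before Kettlebell Fusion ends → Kettlebell Fusion and Stretch 30 overlap.
Pilates Express starts exactly when Kettlebell Fusion ends (back-to-back, no overlap) — done with Kettlebell Fusion.
Pilates Express starts before Stretch 30 ends → Stretch 30 and Pilates Express overlap.
Stretch Lab starts after Stretch 30 ends — done with Stretch 30.
Stretch Lab starts after Pilates Express ends — done with Pilates Express.
Core Circuit starts after Stretch Lab ends.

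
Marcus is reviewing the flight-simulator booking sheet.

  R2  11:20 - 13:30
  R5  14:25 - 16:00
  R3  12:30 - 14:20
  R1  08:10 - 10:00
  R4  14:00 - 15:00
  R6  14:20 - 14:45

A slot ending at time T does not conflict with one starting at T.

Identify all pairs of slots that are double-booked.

R2 & R3, R3 & R4, R4 & R5, R4 & R6, R5 & R6

Check each pair: they overlap iff neither finishes before the other starts.
Sorted by start: R1, R2, R3, R4, R6, R5.
R2 starts after R1 ends; R1 is clear from here.
R3 starts before R2 ends → R2 and R3 overlap.
R4 starts after R2 ends; R2 is clear from here.
R4 starts before R3 ends → R3 and R4 overlap.
R6 starts exactly when R3 ends (back-to-back, no overlap); R3 is clear from here.
R6 starts before R4 ends → R4 and R6 overlap.
R5 starts before R4 ends → R4 and R5 overlap.
R5 starts before R6 ends → R6 and R5 overlap.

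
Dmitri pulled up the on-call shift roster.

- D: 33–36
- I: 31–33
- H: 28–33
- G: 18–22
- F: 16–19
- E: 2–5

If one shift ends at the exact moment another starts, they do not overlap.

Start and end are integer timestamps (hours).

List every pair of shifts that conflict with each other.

Sorted by start: E, F, G, H, I, D.
F starts after E ends — done with E.
G starts before F ends → F and G overlap.
H starts after F ends — done with F.
H starts after G ends — done with G.
I starts before H ends → H and I overlap.
D starts exactly when H ends (back-to-back, no overlap).
D starts exactly when I ends (back-to-back, no overlap).

F & G, H & I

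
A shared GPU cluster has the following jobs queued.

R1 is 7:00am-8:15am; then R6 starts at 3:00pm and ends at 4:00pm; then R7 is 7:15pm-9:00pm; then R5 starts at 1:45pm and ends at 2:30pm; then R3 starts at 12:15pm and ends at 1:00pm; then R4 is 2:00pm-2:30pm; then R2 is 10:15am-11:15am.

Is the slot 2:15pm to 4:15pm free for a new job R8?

No — it overlaps R4, R5, R6

R1: ends 8:15am at or before R8 starts 2:15pm → clear.
R2: ends 11:15am at or before R8 starts 2:15pm → clear.
R3: ends 1:00pm at or before R8 starts 2:15pm → clear.
R5: starts 1:45pm before R8 ends 4:15pm, and ends 2:30pm after R8 starts 2:15pm → overlap.
R4: starts 2:00pm before R8 ends 4:15pm, and ends 2:30pm after R8 starts 2:15pm → overlap.
R6: starts 3:00pm before R8 ends 4:15pm, and ends 4:00pm after R8 starts 2:15pm → overlap.
R7: starts 7:15pm at or after R8 ends 4:15pm → clear.
R8 overlaps R4, R5, R6.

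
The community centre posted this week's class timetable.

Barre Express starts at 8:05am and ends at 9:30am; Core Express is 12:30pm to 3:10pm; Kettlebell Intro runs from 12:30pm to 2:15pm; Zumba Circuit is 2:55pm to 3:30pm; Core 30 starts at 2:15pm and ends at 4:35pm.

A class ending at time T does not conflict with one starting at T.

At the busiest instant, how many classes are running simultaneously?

3

Sweep the timeline, counting +1 at each start and −1 at each end (ends before starts at a tie):
8:05am start Barre Express → 1
9:30am end Barre Express → 0
12:30pm start Core Express → 1
12:30pm start Kettlebell Intro → 2
2:15pm end Kettlebell Intro → 1
2:15pm start Core 30 → 2
2:55pm start Zumba Circuit → 3
3:10pm end Core Express → 2
3:30pm end Zumba Circuit → 1
4:35pm end Core 30 → 0
Peak is 3, at 2:55pm (Core 30, Core Express, Zumba Circuit).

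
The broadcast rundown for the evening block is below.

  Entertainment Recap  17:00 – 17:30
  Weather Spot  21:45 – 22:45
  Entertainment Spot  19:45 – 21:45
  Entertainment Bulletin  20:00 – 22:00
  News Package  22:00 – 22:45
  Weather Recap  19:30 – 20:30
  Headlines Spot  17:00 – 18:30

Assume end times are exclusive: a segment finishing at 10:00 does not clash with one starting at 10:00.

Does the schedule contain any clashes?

Yes

Sorted by start: Entertainment Recap, Headlines Spot, Weather Recap, Entertainment Spot, Entertainment Bulletin, Weather Spot, News Package.
Headlines Spot starts before Entertainment Recap ends → Entertainment Recap and Headlines Spot overlap.
That's a conflict, so the schedule is not conflict-free.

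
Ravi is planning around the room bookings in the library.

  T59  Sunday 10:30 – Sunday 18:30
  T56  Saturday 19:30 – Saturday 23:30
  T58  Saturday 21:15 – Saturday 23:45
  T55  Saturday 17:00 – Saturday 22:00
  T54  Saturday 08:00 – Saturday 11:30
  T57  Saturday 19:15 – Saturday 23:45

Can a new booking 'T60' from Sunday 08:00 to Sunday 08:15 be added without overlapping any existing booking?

Yes — the slot is free

T54: ends Saturday 11:30 at or before T60 starts Sunday 08:00 → clear.
T55: ends Saturday 22:00 at or before T60 starts Sunday 08:00 → clear.
T57: ends Saturday 23:45 at or before T60 starts Sunday 08:00 → clear.
T56: ends Saturday 23:30 at or before T60 starts Sunday 08:00 → clear.
T58: ends Saturday 23:45 at or before T60 starts Sunday 08:00 → clear.
T59: starts Sunday 10:30 at or after T60 ends Sunday 08:15 → clear.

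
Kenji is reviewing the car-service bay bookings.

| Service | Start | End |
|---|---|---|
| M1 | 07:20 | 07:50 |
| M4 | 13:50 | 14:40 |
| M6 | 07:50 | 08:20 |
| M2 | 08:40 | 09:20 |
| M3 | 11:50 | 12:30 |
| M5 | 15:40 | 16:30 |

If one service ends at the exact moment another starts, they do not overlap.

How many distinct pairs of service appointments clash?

Sorted by start: M1, M6, M2, M3, M4, M5.
M6 starts exactly when M1 ends (back-to-back, no overlap), so M1 has no further overlaps.
M2 starts after M6 ends, so M6 has no further overlaps.
M3 starts after M2 ends, so M2 has no further overlaps.
M4 starts after M3 ends, so M3 has no further overlaps.
M5 starts after M4 ends.
No pair overlaps.

0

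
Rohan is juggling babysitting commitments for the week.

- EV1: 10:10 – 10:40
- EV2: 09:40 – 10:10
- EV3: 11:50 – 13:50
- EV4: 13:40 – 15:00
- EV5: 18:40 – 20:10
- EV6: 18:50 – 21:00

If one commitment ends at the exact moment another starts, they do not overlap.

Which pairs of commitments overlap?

EV3 & EV4, EV5 & EV6

Sorted by start: EV2, EV1, EV3, EV4, EV5, EV6.
EV1 starts exactly when EV2 ends (back-to-back, no overlap); EV2 is clear from here.
EV3 starts after EV1 ends; EV1 is clear from here.
EV4 starts before EV3 ends → EV3 and EV4 overlap.
EV5 starts after EV3 ends; EV3 is clear from here.
EV5 starts after EV4 ends; EV4 is clear from here.
EV6 starts before EV5 ends → EV5 and EV6 overlap.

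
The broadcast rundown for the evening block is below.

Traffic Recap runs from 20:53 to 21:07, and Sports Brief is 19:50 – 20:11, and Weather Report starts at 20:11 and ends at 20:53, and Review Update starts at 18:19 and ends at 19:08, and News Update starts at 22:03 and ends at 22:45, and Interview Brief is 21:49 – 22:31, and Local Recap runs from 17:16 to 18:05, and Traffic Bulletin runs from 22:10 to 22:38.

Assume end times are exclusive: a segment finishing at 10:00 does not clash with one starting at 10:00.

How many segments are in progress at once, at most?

Walk through starts and ends in time order (an end at T is processed before a start at T):
17:16 start Local Recap → 1
18:05 end Local Recap → 0
18:19 start Review Update → 1
19:08 end Review Update → 0
19:50 start Sports Brief → 1
20:11 end Sports Brief → 0
20:11 start Weather Report → 1
20:53 end Weather Report → 0
20:53 start Traffic Recap → 1
21:07 end Traffic Recap → 0
21:49 start Interview Brief → 1
22:03 start News Update → 2
22:10 start Traffic Bulletin → 3
22:31 end Interview Brief → 2
22:38 end Traffic Bulletin → 1
22:45 end News Update → 0
Peak is 3, at 22:10 (Interview Brief, News Update, Traffic Bulletin).

3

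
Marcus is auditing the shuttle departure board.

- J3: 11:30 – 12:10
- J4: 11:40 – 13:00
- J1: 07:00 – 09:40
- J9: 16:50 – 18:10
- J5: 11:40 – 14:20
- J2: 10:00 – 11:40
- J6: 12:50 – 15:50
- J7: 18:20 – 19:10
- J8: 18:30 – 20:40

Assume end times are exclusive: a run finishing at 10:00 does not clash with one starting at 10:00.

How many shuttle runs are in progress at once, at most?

Sort all start/end points and keep a running count:
07:00 start J1 → 1
09:40 end J1 → 0
10:00 start J2 → 1
11:30 start J3 → 2
11:40 end J2 → 1
11:40 start J4 → 2
11:40 start J5 → 3
12:10 end J3 → 2
12:50 start J6 → 3
13:00 end J4 → 2
14:20 end J5 → 1
15:50 end J6 → 0
16:50 start J9 → 1
18:10 end J9 → 0
18:20 start J7 → 1
18:30 start J8 → 2
19:10 end J7 → 1
20:40 end J8 → 0
Peak is 3, at 11:40 (J3, J4, J5).

3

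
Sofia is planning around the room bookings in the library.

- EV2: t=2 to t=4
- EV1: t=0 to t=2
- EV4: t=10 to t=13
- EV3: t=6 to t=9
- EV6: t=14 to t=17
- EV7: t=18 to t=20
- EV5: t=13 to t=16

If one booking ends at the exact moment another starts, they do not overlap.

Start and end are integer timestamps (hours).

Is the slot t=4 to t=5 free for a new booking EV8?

EV1: ends t=2 at or before EV8 starts t=4 → clear.
EV2: ends t=4 at or before EV8 starts t=4 → clear.
EV3: starts t=6 at or after EV8 ends t=5 → clear.
EV4: starts t=10 at or after EV8 ends t=5 → clear.
EV5: starts t=13 at or after EV8 ends t=5 → clear.
EV6: starts t=14 at or after EV8 ends t=5 → clear.
EV7: starts t=18 at or after EV8 ends t=5 → clear.

Yes — the slot is free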